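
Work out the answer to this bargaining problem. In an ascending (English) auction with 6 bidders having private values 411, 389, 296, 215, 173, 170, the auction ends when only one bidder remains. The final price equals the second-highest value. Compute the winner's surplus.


Step 1: Identify the highest value: 411
Step 2: Identify the second-highest value: 389
Step 3: The final price = second-highest value = 389
Step 4: Surplus = 411 - 389 = 22

22


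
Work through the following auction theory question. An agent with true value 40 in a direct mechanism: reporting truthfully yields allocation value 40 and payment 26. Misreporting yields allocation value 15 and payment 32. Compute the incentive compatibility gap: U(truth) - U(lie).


Step 1: U(truth) = value - payment = 40 - 26 = 14
Step 2: U(lie) = allocation - payment = 15 - 32 = -17
Step 3: IC gap = 14 - (-17) = 31

31


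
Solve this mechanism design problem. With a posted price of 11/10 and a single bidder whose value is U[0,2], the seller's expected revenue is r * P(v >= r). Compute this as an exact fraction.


Step 1: Posted price r = 11/10, value support [0,2]
Step 2: P(v >= r) = (2 - 11/10)/2 = 9/20
Step 3: Expected revenue = r * P(v >= r) = 11/10 * 9/20
Step 4: Revenue = 99/200

99/200


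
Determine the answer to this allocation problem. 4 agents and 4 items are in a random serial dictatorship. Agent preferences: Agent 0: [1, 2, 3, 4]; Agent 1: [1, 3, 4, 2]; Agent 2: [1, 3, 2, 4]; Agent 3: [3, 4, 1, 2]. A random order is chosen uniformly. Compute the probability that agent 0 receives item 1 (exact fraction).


Step 1: Agent 0 wants item 1
Step 2: There are 24 possible orderings of agents
Step 3: In 8 orderings, agent 0 gets item 1
Step 4: Probability = 8/24 = 1/3

1/3


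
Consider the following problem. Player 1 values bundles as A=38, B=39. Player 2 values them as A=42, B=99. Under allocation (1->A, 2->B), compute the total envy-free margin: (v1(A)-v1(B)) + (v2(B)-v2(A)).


Step 1: Player 1's margin = v1(A) - v1(B) = 38 - 39 = -1
Step 2: Player 2's margin = v2(B) - v2(A) = 99 - 42 = 57
Step 3: Total margin = -1 + 57 = 56

56


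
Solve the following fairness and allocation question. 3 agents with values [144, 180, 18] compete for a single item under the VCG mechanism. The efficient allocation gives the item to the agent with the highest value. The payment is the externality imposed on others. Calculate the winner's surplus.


Step 1: The winner is the agent with the highest value: agent 1 with value 180
Step 2: Values of other agents: [144, 18]
Step 3: VCG payment = max of others' values = 144
Step 4: Surplus = 180 - 144 = 36

36


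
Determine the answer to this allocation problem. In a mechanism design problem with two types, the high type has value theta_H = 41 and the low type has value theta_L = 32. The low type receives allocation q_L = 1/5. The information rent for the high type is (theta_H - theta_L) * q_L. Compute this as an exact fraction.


Step 1: theta_H - theta_L = 41 - 32 = 9
Step 2: Information rent = (theta_H - theta_L) * q_L
Step 3: = 9 * 1/5
Step 4: = 9/5

9/5


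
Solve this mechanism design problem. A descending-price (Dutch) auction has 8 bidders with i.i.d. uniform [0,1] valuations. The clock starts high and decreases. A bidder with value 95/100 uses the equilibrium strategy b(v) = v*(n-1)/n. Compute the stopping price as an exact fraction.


Step 1: Dutch auctions are strategically equivalent to first-price auctions
Step 2: The equilibrium bid is b(v) = v*(n-1)/n
Step 3: b = 19/20 * 7/8
Step 4: b = 133/160

133/160


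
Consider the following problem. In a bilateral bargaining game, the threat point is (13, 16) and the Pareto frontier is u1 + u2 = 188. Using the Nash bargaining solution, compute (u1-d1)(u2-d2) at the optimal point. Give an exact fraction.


Step 1: The Nash solution splits surplus symmetrically above the disagreement point
Step 2: u1 = (total + d1 - d2)/2 = (188 + 13 - 16)/2 = 185/2
Step 3: u2 = (total - d1 + d2)/2 = (188 - 13 + 16)/2 = 191/2
Step 4: Nash product = (185/2 - 13) * (191/2 - 16)
Step 5: = 159/2 * 159/2 = 25281/4

25281/4


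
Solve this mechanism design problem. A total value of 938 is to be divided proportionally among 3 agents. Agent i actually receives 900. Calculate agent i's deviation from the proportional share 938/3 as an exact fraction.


Step 1: Proportional share = 938/3
Step 2: Agent's actual allocation = 900
Step 3: Excess = 900 - 938/3 = 1762/3

1762/3


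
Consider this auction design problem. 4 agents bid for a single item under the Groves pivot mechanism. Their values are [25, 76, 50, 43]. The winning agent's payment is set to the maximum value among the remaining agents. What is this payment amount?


Step 1: The efficient winner is agent 1 with value 76
Step 2: Other agents' values: [25, 50, 43]
Step 3: Pivot payment = max(others) = 50
Step 4: The winner pays 50

50


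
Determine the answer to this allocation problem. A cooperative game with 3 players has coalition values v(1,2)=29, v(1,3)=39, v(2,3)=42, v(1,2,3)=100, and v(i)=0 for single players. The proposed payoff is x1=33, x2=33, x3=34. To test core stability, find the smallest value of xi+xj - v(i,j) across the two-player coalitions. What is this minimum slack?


Step 1: Slack for coalition (1,2): x1+x2 - v12 = 66 - 29 = 37
Step 2: Slack for coalition (1,3): x1+x3 - v13 = 67 - 39 = 28
Step 3: Slack for coalition (2,3): x2+x3 - v23 = 67 - 42 = 25
Step 4: Minimum slack = min(37, 28, 25) = 25, attained by (2,3); no pair can gain by deviating, so the allocation is in the core

25


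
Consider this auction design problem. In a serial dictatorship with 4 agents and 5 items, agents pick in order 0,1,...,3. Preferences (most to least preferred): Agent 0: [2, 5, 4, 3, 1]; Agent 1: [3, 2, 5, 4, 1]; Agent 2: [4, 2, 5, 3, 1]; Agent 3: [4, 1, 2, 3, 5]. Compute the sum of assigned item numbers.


Step 1: Agent 0 picks item 2
Step 2: Agent 1 picks item 3
Step 3: Agent 2 picks item 4
Step 4: Agent 3 picks item 1
Step 5: Sum = 2 + 3 + 4 + 1 = 10

10


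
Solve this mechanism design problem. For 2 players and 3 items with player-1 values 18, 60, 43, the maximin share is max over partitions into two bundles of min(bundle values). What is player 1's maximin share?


Step 1: Item values = 18, 60, 43
Step 2: Enumerate all 2-bundle partitions and take the smaller bundle:
  Partition 1: {18} vs {60,43} -> bundles 18, 103; min = 18
  Partition 2: {60} vs {18,43} -> bundles 60, 61; min = 60
  Partition 3: {43} vs {18,60} -> bundles 43, 78; min = 43
Step 3: MMS = max(18, 60, 43) = 60

60


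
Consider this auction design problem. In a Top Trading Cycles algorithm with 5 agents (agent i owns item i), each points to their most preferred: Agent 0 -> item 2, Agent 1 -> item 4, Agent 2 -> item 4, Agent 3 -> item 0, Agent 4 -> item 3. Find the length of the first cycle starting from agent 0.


Step 1: Trace the pointer graph from agent 0: 0 -> 2 -> 4 -> 3 -> 0
Step 2: A cycle is detected when we revisit agent 0
Step 3: The cycle is: 0 -> 2 -> 4 -> 3 -> 0
Step 4: Cycle length = 4

4


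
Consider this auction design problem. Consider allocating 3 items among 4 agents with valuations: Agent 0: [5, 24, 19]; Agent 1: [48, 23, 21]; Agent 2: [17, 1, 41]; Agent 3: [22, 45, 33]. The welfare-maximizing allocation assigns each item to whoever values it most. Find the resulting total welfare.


Step 1: For each item, find the maximum value among all agents.
Step 2: Item 0 -> Agent 1 (value 48)
Step 3: Item 1 -> Agent 3 (value 45)
Step 4: Item 2 -> Agent 2 (value 41)
Step 5: Total welfare = 48 + 45 + 41 = 134

134


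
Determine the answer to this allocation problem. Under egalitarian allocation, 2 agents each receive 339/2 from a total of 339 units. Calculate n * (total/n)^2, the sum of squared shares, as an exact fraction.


Step 1: Each agent's share = 339/2
Step 2: Square of each share = (339/2)^2 = 114921/4
Step 3: Sum of squares = 2 * 114921/4 = 114921/2

114921/2


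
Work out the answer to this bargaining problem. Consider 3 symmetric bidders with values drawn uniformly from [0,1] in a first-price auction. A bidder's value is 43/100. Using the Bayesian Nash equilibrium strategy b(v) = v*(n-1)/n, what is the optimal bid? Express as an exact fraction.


Step 1: The symmetric BNE bidding function is b(v) = v * (n-1) / n
Step 2: Substitute v = 43/100 and n = 3
Step 3: b = 43/100 * 2/3
Step 4: b = 43/150

43/150


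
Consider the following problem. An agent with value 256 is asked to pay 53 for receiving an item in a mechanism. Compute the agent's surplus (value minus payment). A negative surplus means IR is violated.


Step 1: Surplus = value - payment = 256 - 53 = 203
Step 2: IR is satisfied (surplus >= 0)

203


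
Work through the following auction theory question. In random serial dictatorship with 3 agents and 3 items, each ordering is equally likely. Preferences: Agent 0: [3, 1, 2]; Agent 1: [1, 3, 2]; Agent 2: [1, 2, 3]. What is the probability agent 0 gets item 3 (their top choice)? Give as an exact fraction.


Step 1: Agent 0 wants item 3
Step 2: There are 6 possible orderings of agents
Step 3: In 5 orderings, agent 0 gets item 3
Step 4: Probability = 5/6

5/6


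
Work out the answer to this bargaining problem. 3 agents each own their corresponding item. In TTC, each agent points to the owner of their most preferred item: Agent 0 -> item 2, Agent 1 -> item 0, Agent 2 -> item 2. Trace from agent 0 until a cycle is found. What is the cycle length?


Step 1: Trace the pointer graph from agent 0: 0 -> 2 -> 2
Step 2: A cycle is detected when we revisit agent 2
Step 3: The cycle is: 2 -> 2
Step 4: Cycle length = 1

1


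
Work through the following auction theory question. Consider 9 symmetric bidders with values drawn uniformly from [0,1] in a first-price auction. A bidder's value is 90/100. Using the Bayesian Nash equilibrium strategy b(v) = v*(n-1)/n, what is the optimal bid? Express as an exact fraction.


Step 1: The symmetric BNE bidding function is b(v) = v * (n-1) / n
Step 2: Substitute v = 9/10 and n = 9
Step 3: b = 9/10 * 8/9
Step 4: b = 4/5

4/5


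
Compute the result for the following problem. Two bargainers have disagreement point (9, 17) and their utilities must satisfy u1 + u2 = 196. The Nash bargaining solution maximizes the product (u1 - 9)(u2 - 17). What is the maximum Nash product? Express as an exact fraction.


Step 1: The Nash solution splits surplus symmetrically above the disagreement point
Step 2: u1 = (total + d1 - d2)/2 = (196 + 9 - 17)/2 = 94
Step 3: u2 = (total - d1 + d2)/2 = (196 - 9 + 17)/2 = 102
Step 4: Nash product = (94 - 9) * (102 - 17)
Step 5: = 85 * 85 = 7225

7225


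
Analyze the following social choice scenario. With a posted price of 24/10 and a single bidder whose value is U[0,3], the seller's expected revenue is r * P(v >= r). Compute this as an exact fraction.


Step 1: Posted price r = 12/5, value support [0,3]
Step 2: P(v >= r) = (3 - 12/5)/3 = 1/5
Step 3: Expected revenue = r * P(v >= r) = 12/5 * 1/5
Step 4: Revenue = 12/25

12/25


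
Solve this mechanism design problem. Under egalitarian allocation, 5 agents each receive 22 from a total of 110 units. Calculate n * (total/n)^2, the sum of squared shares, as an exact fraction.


Step 1: Each agent's share = 110/5 = 22
Step 2: Square of each share = (22)^2 = 484
Step 3: Sum of squares = 5 * 484 = 2420

2420


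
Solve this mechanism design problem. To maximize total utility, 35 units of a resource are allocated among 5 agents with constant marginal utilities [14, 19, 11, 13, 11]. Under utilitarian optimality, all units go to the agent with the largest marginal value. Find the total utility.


Step 1: The marginal utilities are [14, 19, 11, 13, 11]
Step 2: The highest marginal utility is 19
Step 3: All 35 units go to that agent
Step 4: Total utility = 19 * 35 = 665

665


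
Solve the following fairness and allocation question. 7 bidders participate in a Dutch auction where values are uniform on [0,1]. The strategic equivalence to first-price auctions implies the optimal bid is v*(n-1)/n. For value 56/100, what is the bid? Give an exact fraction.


Step 1: Dutch auctions are strategically equivalent to first-price auctions
Step 2: The equilibrium bid is b(v) = v*(n-1)/n
Step 3: b = 14/25 * 6/7
Step 4: b = 12/25

12/25


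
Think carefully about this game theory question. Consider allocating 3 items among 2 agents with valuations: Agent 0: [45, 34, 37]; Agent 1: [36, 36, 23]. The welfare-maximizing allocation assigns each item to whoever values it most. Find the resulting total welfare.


Step 1: For each item, find the maximum value among all agents.
Step 2: Item 0 -> Agent 0 (value 45)
Step 3: Item 1 -> Agent 1 (value 36)
Step 4: Item 2 -> Agent 0 (value 37)
Step 5: Total welfare = 45 + 36 + 37 = 118

118


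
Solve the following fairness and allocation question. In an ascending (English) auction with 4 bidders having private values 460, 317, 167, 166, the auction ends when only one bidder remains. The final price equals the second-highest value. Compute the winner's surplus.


Step 1: Identify the highest value: 460
Step 2: Identify the second-highest value: 317
Step 3: The final price = second-highest value = 317
Step 4: Surplus = 460 - 317 = 143

143


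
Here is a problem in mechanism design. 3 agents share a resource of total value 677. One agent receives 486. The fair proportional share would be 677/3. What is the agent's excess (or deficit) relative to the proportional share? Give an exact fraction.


Step 1: Proportional share = 677/3
Step 2: Agent's actual allocation = 486
Step 3: Excess = 486 - 677/3 = 781/3

781/3


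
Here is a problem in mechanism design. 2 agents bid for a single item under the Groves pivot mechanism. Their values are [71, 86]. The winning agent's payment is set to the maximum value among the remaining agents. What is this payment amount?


Step 1: The efficient winner is agent 1 with value 86
Step 2: Other agents' values: [71]
Step 3: Pivot payment = max(others) = 71
Step 4: The winner pays 71

71


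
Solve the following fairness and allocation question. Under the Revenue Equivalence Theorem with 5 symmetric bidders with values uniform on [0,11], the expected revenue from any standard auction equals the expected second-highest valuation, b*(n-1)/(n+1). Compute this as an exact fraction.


Step 1: By Revenue Equivalence, expected revenue = b*(n-1)/(n+1)
Step 2: Substituting n = 5, b = 11
Step 3: Revenue = 11*(5-1)/(5+1) = 11*4/6
Step 4: Revenue = 44/6 = 22/3

22/3


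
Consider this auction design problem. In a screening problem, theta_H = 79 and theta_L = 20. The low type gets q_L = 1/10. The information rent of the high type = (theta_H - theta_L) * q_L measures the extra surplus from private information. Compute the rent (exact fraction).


Step 1: theta_H - theta_L = 79 - 20 = 59
Step 2: Information rent = (theta_H - theta_L) * q_L
Step 3: = 59 * 1/10
Step 4: = 59/10

59/10


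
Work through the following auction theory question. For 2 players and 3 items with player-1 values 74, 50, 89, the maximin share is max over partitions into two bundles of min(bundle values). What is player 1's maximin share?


Step 1: Item values = 74, 50, 89
Step 2: Enumerate all 2-bundle partitions and take the smaller bundle:
  Partition 1: {74} vs {50,89} -> bundles 74, 139; min = 74
  Partition 2: {50} vs {74,89} -> bundles 50, 163; min = 50
  Partition 3: {89} vs {74,50} -> bundles 89, 124; min = 89
Step 3: MMS = max(74, 50, 89) = 89

89


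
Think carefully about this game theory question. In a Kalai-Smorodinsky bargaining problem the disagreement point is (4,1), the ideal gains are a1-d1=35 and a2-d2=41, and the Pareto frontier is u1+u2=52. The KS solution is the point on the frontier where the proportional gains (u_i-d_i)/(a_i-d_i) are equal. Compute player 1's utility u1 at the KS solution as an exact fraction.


Step 1: At the KS point, (u1-d1)/r1 = (u2-d2)/r2 = t and u1+u2 = 52
Step 2: u1 = d1 + r1*t and u2 = d2 + r2*t, so (d1 + r1*t) + (d2 + r2*t) = 52
Step 3: t = (52 - 4 - 1)/(35 + 41) = 47/76
Step 4: u1 = d1 + r1*t = 4 + 35 * 47/76 = 1949/76
Step 5: (Check: u2 = d2 + r2*t = 2003/76; u1+u2 = 1949/76 + 2003/76 = 52, on the frontier.)

1949/76


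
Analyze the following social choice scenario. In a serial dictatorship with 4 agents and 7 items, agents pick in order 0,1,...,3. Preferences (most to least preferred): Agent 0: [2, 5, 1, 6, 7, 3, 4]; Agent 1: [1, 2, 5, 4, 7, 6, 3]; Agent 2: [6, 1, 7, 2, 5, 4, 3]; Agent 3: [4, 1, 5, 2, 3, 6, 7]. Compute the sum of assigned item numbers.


Step 1: Agent 0 picks item 2
Step 2: Agent 1 picks item 1
Step 3: Agent 2 picks item 6
Step 4: Agent 3 picks item 4
Step 5: Sum = 2 + 1 + 6 + 4 = 13

13


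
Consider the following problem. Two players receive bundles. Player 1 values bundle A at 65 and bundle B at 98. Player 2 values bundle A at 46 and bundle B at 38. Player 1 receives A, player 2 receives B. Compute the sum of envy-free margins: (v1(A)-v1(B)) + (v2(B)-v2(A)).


Step 1: Player 1's margin = v1(A) - v1(B) = 65 - 98 = -33
Step 2: Player 2's margin = v2(B) - v2(A) = 38 - 46 = -8
Step 3: Total margin = -33 + -8 = -41

-41


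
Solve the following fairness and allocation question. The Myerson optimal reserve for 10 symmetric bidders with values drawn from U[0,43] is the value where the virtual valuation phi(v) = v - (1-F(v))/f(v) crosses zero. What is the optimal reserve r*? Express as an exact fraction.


Step 1: For U[0,43], F(v) = v/43 and f(v) = 1/43
Step 2: phi(v) = v - (1 - v/43)/(1/43) = v - (43 - v) = 2v - 43
Step 3: Set phi(r*) = 0: 2r* - 43 = 0
Step 4: r* = 43/2 (the number of bidders n = 10 does not enter)

43/2


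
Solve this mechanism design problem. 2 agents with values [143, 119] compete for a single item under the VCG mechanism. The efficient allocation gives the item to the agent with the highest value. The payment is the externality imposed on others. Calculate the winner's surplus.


Step 1: The winner is the agent with the highest value: agent 0 with value 143
Step 2: Values of other agents: [119]
Step 3: VCG payment = max of others' values = 119
Step 4: Surplus = 143 - 119 = 24

24


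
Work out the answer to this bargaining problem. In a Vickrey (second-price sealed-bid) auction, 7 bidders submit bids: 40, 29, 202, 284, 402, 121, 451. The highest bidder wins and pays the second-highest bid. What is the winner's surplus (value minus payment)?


Step 1: Sort bids in descending order: 451, 402, 284, 202, 121, 40, 29
Step 2: The winning bid is the highest: 451
Step 3: The payment equals the second-highest bid: 402
Step 4: Surplus = winner's bid - payment = 451 - 402 = 49

49


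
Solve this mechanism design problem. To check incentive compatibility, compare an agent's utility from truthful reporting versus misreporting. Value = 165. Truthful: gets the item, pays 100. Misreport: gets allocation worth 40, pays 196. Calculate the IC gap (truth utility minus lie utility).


Step 1: U(truth) = value - payment = 165 - 100 = 65
Step 2: U(lie) = allocation - payment = 40 - 196 = -156
Step 3: IC gap = 65 - (-156) = 221

221


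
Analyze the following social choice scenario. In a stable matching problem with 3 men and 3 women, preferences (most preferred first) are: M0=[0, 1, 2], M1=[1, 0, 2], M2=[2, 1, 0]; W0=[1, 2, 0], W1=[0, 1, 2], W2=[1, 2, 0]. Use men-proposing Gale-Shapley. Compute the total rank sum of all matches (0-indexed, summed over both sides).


Step 1: Run Gale-Shapley (men propose, women hold best offer):
  M0 proposes to W0; she accepts
  M1 proposes to W1; she accepts
  M2 proposes to W2; she accepts
Step 2: Final matching: W0-M0, W1-M1, W2-M2
Step 3: 0-indexed ranks (man's rank of his match, then woman's): 0 + 2 + 0 + 1 + 0 + 1
Step 4: Total rank sum = 4

4


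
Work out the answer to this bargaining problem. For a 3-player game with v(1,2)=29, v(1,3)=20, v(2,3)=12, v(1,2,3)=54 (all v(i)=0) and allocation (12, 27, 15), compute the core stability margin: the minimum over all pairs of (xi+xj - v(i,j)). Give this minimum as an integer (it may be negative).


Step 1: Slack for coalition (1,2): x1+x2 - v12 = 39 - 29 = 10
Step 2: Slack for coalition (1,3): x1+x3 - v13 = 27 - 20 = 7
Step 3: Slack for coalition (2,3): x2+x3 - v23 = 42 - 12 = 30
Step 4: Minimum slack = min(10, 7, 30) = 7, attained by (1,3); no pair can gain by deviating, so the allocation is in the core

7


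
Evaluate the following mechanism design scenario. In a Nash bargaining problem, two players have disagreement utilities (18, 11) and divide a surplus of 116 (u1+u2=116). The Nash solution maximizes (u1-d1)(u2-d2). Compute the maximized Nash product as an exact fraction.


Step 1: The Nash solution splits surplus symmetrically above the disagreement point
Step 2: u1 = (total + d1 - d2)/2 = (116 + 18 - 11)/2 = 123/2
Step 3: u2 = (total - d1 + d2)/2 = (116 - 18 + 11)/2 = 109/2
Step 4: Nash product = (123/2 - 18) * (109/2 - 11)
Step 5: = 87/2 * 87/2 = 7569/4

7569/4


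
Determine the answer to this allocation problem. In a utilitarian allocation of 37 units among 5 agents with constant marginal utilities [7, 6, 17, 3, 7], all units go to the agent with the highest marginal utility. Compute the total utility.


Step 1: The marginal utilities are [7, 6, 17, 3, 7]
Step 2: The highest marginal utility is 17
Step 3: All 37 units go to that agent
Step 4: Total utility = 17 * 37 = 629

629


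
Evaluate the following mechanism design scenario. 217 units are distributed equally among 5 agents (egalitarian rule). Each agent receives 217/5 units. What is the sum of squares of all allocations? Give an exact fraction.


Step 1: Each agent's share = 217/5
Step 2: Square of each share = (217/5)^2 = 47089/25
Step 3: Sum of squares = 5 * 47089/25 = 47089/5

47089/5


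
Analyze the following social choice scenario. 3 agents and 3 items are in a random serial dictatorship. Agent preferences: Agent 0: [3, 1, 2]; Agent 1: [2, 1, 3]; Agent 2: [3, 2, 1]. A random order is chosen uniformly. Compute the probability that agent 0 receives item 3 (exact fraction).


Step 1: Agent 0 wants item 3
Step 2: There are 6 possible orderings of agents
Step 3: In 3 orderings, agent 0 gets item 3
Step 4: Probability = 3/6 = 1/2

1/2


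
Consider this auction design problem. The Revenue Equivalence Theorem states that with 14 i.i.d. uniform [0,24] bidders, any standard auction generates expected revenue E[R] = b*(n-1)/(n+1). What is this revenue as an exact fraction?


Step 1: By Revenue Equivalence, expected revenue = b*(n-1)/(n+1)
Step 2: Substituting n = 14, b = 24
Step 3: Revenue = 24*(14-1)/(14+1) = 24*13/15
Step 4: Revenue = 312/15 = 104/5

104/5


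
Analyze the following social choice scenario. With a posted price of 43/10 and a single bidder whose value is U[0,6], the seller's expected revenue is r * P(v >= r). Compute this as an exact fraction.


Step 1: Posted price r = 43/10, value support [0,6]
Step 2: P(v >= r) = (6 - 43/10)/6 = 17/60
Step 3: Expected revenue = r * P(v >= r) = 43/10 * 17/60
Step 4: Revenue = 731/600

731/600


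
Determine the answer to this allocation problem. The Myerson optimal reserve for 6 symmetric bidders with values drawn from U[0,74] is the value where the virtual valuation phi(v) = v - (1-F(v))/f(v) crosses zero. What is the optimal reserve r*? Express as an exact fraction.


Step 1: For U[0,74], F(v) = v/74 and f(v) = 1/74
Step 2: phi(v) = v - (1 - v/74)/(1/74) = v - (74 - v) = 2v - 74
Step 3: Set phi(r*) = 0: 2r* - 74 = 0
Step 4: r* = 74/2 = 37 (the number of bidders n = 6 does not enter)

37


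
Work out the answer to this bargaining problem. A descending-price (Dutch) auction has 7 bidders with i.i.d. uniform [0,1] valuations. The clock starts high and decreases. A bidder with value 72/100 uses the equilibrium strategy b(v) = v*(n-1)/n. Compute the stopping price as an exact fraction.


Step 1: Dutch auctions are strategically equivalent to first-price auctions
Step 2: The equilibrium bid is b(v) = v*(n-1)/n
Step 3: b = 18/25 * 6/7
Step 4: b = 108/175

108/175


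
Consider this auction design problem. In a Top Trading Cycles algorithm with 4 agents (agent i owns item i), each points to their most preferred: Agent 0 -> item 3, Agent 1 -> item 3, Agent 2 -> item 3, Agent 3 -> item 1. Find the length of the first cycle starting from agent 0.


Step 1: Trace the pointer graph from agent 0: 0 -> 3 -> 1 -> 3
Step 2: A cycle is detected when we revisit agent 3
Step 3: The cycle is: 3 -> 1 -> 3
Step 4: Cycle length = 2

2


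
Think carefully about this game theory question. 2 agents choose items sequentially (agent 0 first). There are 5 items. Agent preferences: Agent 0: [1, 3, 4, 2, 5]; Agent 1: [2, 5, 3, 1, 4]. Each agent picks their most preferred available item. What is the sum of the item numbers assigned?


Step 1: Agent 0 picks item 1
Step 2: Agent 1 picks item 2
Step 3: Sum = 1 + 2 = 3

3


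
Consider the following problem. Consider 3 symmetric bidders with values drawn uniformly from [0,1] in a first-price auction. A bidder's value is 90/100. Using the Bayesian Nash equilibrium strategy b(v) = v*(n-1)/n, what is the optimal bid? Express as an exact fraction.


Step 1: The symmetric BNE bidding function is b(v) = v * (n-1) / n
Step 2: Substitute v = 9/10 and n = 3
Step 3: b = 9/10 * 2/3
Step 4: b = 3/5

3/5


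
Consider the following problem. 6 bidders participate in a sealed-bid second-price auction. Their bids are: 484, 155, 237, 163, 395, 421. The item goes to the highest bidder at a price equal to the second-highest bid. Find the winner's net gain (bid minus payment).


Step 1: Sort bids in descending order: 484, 421, 395, 237, 163, 155
Step 2: The winning bid is the highest: 484
Step 3: The payment equals the second-highest bid: 421
Step 4: Surplus = winner's bid - payment = 484 - 421 = 63

63


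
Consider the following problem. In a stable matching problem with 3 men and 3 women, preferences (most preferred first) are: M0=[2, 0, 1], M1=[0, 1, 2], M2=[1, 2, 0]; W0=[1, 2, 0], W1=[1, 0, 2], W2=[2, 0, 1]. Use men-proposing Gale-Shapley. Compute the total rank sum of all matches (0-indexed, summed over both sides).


Step 1: Run Gale-Shapley (men propose, women hold best offer):
  M0 proposes to W2; she accepts
  M1 proposes to W0; she accepts
  M2 proposes to W1; she accepts
Step 2: Final matching: W0-M1, W1-M2, W2-M0
Step 3: 0-indexed ranks (man's rank of his match, then woman's): 0 + 0 + 0 + 2 + 0 + 1
Step 4: Total rank sum = 3

3


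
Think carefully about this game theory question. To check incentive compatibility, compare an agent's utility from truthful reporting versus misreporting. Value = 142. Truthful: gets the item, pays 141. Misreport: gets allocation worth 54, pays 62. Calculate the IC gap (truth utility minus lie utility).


Step 1: U(truth) = value - payment = 142 - 141 = 1
Step 2: U(lie) = allocation - payment = 54 - 62 = -8
Step 3: IC gap = 1 - (-8) = 9

9


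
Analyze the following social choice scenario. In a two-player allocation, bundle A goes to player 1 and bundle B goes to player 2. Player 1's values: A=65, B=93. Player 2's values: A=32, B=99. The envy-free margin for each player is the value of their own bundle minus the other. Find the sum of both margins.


Step 1: Player 1's margin = v1(A) - v1(B) = 65 - 93 = -28
Step 2: Player 2's margin = v2(B) - v2(A) = 99 - 32 = 67
Step 3: Total margin = -28 + 67 = 39

39


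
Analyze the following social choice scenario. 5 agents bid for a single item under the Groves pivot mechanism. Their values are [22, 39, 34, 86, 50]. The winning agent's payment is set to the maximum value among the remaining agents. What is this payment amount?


Step 1: The efficient winner is agent 3 with value 86
Step 2: Other agents' values: [22, 39, 34, 50]
Step 3: Pivot payment = max(others) = 50
Step 4: The winner pays 50

50


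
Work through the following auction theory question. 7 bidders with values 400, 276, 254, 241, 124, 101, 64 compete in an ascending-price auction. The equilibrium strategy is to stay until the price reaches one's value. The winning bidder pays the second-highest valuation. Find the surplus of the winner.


Step 1: Identify the highest value: 400
Step 2: Identify the second-highest value: 276
Step 3: The final price = second-highest value = 276
Step 4: Surplus = 400 - 276 = 124

124


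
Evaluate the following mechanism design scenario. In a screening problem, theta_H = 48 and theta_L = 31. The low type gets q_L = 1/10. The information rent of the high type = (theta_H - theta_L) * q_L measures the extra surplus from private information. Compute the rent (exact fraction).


Step 1: theta_H - theta_L = 48 - 31 = 17
Step 2: Information rent = (theta_H - theta_L) * q_L
Step 3: = 17 * 1/10
Step 4: = 17/10

17/10


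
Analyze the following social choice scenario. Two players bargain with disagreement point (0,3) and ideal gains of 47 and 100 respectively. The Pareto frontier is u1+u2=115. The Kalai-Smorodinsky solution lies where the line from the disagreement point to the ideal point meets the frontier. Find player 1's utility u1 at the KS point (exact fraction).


Step 1: At the KS point, (u1-d1)/r1 = (u2-d2)/r2 = t and u1+u2 = 115
Step 2: u1 = d1 + r1*t and u2 = d2 + r2*t, so (d1 + r1*t) + (d2 + r2*t) = 115
Step 3: t = (115 - 0 - 3)/(47 + 100) = 112/147 = 16/21
Step 4: u1 = d1 + r1*t = 0 + 47 * 16/21 = 752/21
Step 5: (Check: u2 = d2 + r2*t = 1663/21; u1+u2 = 752/21 + 1663/21 = 115, on the frontier.)

752/21


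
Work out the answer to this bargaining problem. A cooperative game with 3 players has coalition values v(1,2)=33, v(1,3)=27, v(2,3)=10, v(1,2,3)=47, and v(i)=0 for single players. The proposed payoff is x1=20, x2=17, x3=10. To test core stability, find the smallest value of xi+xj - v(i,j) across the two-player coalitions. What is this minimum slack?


Step 1: Slack for coalition (1,2): x1+x2 - v12 = 37 - 33 = 4
Step 2: Slack for coalition (1,3): x1+x3 - v13 = 30 - 27 = 3
Step 3: Slack for coalition (2,3): x2+x3 - v23 = 27 - 10 = 17
Step 4: Minimum slack = min(4, 3, 17) = 3, attained by (1,3); no pair can gain by deviating, so the allocation is in the core

3


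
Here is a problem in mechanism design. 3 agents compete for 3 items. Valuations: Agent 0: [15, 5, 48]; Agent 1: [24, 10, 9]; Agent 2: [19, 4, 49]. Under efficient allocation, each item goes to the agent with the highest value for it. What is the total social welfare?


Step 1: For each item, find the maximum value among all agents.
Step 2: Item 0 -> Agent 1 (value 24)
Step 3: Item 1 -> Agent 1 (value 10)
Step 4: Item 2 -> Agent 2 (value 49)
Step 5: Total welfare = 24 + 10 + 49 = 83

83


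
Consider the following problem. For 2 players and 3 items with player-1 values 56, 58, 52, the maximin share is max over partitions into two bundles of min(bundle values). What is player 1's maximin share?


Step 1: Item values = 56, 58, 52
Step 2: Enumerate all 2-bundle partitions and take the smaller bundle:
  Partition 1: {56} vs {58,52} -> bundles 56, 110; min = 56
  Partition 2: {58} vs {56,52} -> bundles 58, 108; min = 58
  Partition 3: {52} vs {56,58} -> bundles 52, 114; min = 52
Step 3: MMS = max(56, 58, 52) = 58

58


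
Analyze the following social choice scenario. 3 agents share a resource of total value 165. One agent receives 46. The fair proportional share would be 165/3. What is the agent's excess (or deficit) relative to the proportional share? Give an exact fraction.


Step 1: Proportional share = 165/3 = 55
Step 2: Agent's actual allocation = 46
Step 3: Excess = 46 - 55 = -9

-9


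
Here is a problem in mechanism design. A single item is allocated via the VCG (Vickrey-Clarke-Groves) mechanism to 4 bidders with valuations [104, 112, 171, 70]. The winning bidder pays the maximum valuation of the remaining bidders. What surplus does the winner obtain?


Step 1: The winner is the agent with the highest value: agent 2 with value 171
Step 2: Values of other agents: [104, 112, 70]
Step 3: VCG payment = max of others' values = 112
Step 4: Surplus = 171 - 112 = 59

59


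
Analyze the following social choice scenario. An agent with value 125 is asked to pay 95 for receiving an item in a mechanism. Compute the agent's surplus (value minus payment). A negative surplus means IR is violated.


Step 1: Surplus = value - payment = 125 - 95 = 30
Step 2: IR is satisfied (surplus >= 0)

30


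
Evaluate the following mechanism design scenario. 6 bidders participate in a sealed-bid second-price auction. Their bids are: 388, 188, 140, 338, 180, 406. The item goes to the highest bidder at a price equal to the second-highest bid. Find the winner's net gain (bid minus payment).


Step 1: Sort bids in descending order: 406, 388, 338, 188, 180, 140
Step 2: The winning bid is the highest: 406
Step 3: The payment equals the second-highest bid: 388
Step 4: Surplus = winner's bid - payment = 406 - 388 = 18

18


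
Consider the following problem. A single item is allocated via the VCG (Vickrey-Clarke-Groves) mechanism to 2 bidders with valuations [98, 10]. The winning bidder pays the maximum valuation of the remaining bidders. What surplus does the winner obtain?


Step 1: The winner is the agent with the highest value: agent 0 with value 98
Step 2: Values of other agents: [10]
Step 3: VCG payment = max of others' values = 10
Step 4: Surplus = 98 - 10 = 88

88


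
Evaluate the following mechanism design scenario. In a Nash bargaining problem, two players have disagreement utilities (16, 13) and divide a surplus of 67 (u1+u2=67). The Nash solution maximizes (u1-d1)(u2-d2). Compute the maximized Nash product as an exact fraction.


Step 1: The Nash solution splits surplus symmetrically above the disagreement point
Step 2: u1 = (total + d1 - d2)/2 = (67 + 16 - 13)/2 = 35
Step 3: u2 = (total - d1 + d2)/2 = (67 - 16 + 13)/2 = 32
Step 4: Nash product = (35 - 16) * (32 - 13)
Step 5: = 19 * 19 = 361

361


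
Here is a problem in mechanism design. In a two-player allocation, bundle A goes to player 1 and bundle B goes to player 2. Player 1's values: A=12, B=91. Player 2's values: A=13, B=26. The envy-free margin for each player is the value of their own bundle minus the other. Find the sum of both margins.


Step 1: Player 1's margin = v1(A) - v1(B) = 12 - 91 = -79
Step 2: Player 2's margin = v2(B) - v2(A) = 26 - 13 = 13
Step 3: Total margin = -79 + 13 = -66

-66


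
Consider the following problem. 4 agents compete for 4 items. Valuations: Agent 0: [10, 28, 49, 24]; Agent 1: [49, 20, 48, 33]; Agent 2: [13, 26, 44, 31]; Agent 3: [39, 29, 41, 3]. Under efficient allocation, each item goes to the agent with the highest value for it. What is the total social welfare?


Step 1: For each item, find the maximum value among all agents.
Step 2: Item 0 -> Agent 1 (value 49)
Step 3: Item 1 -> Agent 3 (value 29)
Step 4: Item 2 -> Agent 0 (value 49)
Step 5: Item 3 -> Agent 1 (value 33)
Step 6: Total welfare = 49 + 29 + 49 + 33 = 160

160


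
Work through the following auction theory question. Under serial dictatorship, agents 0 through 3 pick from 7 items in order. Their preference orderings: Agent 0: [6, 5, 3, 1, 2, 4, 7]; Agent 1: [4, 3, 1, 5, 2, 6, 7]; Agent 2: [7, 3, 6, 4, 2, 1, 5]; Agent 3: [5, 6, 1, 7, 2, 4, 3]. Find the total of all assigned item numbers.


Step 1: Agent 0 picks item 6
Step 2: Agent 1 picks item 4
Step 3: Agent 2 picks item 7
Step 4: Agent 3 picks item 5
Step 5: Sum = 6 + 4 + 7 + 5 = 22

22


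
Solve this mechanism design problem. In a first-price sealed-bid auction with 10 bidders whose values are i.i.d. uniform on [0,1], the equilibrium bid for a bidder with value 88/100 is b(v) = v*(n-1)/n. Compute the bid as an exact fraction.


Step 1: The symmetric BNE bidding function is b(v) = v * (n-1) / n
Step 2: Substitute v = 22/25 and n = 10
Step 3: b = 22/25 * 9/10
Step 4: b = 99/125

99/125


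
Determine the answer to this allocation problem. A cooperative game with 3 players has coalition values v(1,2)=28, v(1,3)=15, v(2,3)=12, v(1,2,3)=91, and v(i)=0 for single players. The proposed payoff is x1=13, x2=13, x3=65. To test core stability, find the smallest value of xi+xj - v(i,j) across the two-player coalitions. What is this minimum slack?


Step 1: Slack for coalition (1,2): x1+x2 - v12 = 26 - 28 = -2
Step 2: Slack for coalition (1,3): x1+x3 - v13 = 78 - 15 = 63
Step 3: Slack for coalition (2,3): x2+x3 - v23 = 78 - 12 = 66
Step 4: Minimum slack = min(-2, 63, 66) = -2, attained by (1,2); coalition (1,2) can block (slack < 0), so the allocation is not in the core

-2


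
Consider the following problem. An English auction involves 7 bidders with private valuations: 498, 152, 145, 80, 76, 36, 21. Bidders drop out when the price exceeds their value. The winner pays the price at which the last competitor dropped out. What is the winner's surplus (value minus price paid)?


Step 1: Identify the highest value: 498
Step 2: Identify the second-highest value: 152
Step 3: The final price = second-highest value = 152
Step 4: Surplus = 498 - 152 = 346

346


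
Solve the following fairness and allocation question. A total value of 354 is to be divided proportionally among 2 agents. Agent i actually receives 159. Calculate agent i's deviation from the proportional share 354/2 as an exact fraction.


Step 1: Proportional share = 354/2 = 177
Step 2: Agent's actual allocation = 159
Step 3: Excess = 159 - 177 = -18

-18


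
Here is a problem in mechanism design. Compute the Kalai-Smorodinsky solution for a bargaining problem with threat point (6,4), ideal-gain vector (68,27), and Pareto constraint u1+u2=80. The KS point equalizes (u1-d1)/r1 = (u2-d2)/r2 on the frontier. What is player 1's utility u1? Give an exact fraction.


Step 1: At the KS point, (u1-d1)/r1 = (u2-d2)/r2 = t and u1+u2 = 80
Step 2: u1 = d1 + r1*t and u2 = d2 + r2*t, so (d1 + r1*t) + (d2 + r2*t) = 80
Step 3: t = (80 - 6 - 4)/(68 + 27) = 70/95 = 14/19
Step 4: u1 = d1 + r1*t = 6 + 68 * 14/19 = 1066/19
Step 5: (Check: u2 = d2 + r2*t = 454/19; u1+u2 = 1066/19 + 454/19 = 80, on the frontier.)

1066/19


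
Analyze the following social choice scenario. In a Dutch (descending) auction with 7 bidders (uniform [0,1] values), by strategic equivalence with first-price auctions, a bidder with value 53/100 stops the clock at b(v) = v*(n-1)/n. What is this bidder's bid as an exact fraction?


Step 1: Dutch auctions are strategically equivalent to first-price auctions
Step 2: The equilibrium bid is b(v) = v*(n-1)/n
Step 3: b = 53/100 * 6/7
Step 4: b = 159/350

159/350


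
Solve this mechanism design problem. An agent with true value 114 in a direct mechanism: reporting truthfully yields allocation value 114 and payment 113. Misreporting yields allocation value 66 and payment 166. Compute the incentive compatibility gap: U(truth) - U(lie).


Step 1: U(truth) = value - payment = 114 - 113 = 1
Step 2: U(lie) = allocation - payment = 66 - 166 = -100
Step 3: IC gap = 1 - (-100) = 101

101


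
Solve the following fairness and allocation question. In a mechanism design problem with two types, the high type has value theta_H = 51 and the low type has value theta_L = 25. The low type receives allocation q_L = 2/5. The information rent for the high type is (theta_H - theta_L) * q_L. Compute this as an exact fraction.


Step 1: theta_H - theta_L = 51 - 25 = 26
Step 2: Information rent = (theta_H - theta_L) * q_L
Step 3: = 26 * 2/5
Step 4: = 52/5

52/5


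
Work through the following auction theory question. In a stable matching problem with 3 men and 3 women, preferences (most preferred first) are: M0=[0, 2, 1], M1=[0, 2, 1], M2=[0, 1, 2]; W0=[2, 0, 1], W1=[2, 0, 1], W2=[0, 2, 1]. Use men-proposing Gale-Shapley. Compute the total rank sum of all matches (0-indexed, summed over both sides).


Step 1: Run Gale-Shapley (men propose, women hold best offer):
  M0 proposes to W0; she accepts
  M1 proposes to W0; rejected
  M1 proposes to W2; she accepts
  M2 proposes to W0; she switches from M0
  M0 proposes to W2; she switches from M1
  M1 proposes to W1; she accepts
Step 2: Final matching: W0-M2, W1-M1, W2-M0
Step 3: 0-indexed ranks (man's rank of his match, then woman's): 0 + 0 + 2 + 2 + 1 + 0
Step 4: Total rank sum = 5

5
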